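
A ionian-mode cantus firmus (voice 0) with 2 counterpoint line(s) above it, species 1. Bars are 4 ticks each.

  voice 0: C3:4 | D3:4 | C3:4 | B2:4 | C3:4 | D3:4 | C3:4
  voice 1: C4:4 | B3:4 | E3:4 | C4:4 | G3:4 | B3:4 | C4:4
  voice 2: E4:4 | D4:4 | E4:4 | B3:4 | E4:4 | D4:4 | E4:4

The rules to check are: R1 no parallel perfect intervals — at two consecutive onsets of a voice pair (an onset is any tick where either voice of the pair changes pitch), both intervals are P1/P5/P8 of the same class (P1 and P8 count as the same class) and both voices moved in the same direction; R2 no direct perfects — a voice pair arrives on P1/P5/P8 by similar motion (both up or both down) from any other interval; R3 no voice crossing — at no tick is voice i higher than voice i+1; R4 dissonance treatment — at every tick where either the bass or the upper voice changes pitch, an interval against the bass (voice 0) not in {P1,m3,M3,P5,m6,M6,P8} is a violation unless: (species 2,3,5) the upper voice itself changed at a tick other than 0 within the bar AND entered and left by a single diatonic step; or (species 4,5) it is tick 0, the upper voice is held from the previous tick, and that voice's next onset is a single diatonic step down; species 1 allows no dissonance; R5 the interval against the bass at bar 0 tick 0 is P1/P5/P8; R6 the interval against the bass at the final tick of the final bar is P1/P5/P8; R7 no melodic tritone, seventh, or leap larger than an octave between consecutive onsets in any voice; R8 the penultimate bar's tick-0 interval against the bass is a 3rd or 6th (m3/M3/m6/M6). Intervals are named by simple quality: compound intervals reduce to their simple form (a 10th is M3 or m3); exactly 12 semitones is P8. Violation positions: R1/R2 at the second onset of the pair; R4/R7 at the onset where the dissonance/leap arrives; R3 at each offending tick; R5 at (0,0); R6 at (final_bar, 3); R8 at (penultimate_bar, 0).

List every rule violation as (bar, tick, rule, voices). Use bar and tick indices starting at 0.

(0, 0, R5, (0, 2))
(3, 0, R2, (0, 2))
(3, 0, R3, (1, 2))
(3, 0, R4, (0, 1))
(3, 1, R3, (1, 2))
(3, 2, R3, (1, 2))
(3, 3, R3, (1, 2))
(5, 0, R8, (0, 2))
(6, 3, R6, (0, 2))

bar 0: v0=C3 v1=C4 v2=E4 downbeat M3
bar 1: v0=D3 v1=B3 v2=D4 downbeat P8
bar 2: v0=C3 v1=E3 v2=E4 downbeat M3
bar 3: v0=B2 v1=C4 v2=B3 downbeat P8
bar 4: v0=C3 v1=G3 v2=E4 downbeat M3
bar 5: v0=D3 v1=B3 v2=D4 downbeat P8
bar 6: v0=C3 v1=C4 v2=E4 downbeat M3
  -> R5 @ bar 0 tick 0 v(0, 2): opens on M3
  -> R2 @ bar 3 tick 0 v(0, 2): C3/E4 M3 -> B2/B3 P8 similar
  -> R3 @ bar 3 tick 0 v(1, 2): C4 above B3
  -> R4 @ bar 3 tick 0 v(0, 1): B2/C4 m2 untreated
  -> R3 @ bar 3 tick 1 v(1, 2): C4 above B3
  -> R3 @ bar 3 tick 2 v(1, 2): C4 above B3
  -> R3 @ bar 3 tick 3 v(1, 2): C4 above B3
  -> R8 @ bar 5 tick 0 v(0, 2): penult P8 not 3rd/6th
  -> R6 @ bar 6 tick 3 v(0, 2): closes on M3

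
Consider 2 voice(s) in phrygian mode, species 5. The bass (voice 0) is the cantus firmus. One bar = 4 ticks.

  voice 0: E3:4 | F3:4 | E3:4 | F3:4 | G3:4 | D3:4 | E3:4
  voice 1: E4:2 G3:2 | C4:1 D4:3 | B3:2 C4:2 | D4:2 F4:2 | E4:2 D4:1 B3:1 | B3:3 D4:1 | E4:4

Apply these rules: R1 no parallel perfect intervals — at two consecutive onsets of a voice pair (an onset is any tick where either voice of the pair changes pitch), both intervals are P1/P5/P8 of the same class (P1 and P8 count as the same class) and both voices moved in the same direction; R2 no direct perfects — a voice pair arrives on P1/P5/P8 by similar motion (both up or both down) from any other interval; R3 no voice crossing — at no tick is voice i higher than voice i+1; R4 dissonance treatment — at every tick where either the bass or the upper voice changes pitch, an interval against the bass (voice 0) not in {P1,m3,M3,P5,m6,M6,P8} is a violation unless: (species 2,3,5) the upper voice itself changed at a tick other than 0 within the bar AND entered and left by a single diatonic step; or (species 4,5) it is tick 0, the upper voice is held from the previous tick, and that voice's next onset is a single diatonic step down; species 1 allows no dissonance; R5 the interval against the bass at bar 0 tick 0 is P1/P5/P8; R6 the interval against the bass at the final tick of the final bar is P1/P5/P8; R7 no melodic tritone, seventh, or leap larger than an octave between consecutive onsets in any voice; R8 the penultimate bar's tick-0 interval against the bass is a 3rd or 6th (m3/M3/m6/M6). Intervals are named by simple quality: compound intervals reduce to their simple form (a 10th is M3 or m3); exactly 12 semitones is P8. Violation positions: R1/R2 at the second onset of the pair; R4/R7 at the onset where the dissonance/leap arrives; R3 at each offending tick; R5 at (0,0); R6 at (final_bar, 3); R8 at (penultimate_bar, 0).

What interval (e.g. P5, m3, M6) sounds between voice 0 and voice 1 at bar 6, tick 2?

P8

voice 0=E3 voice 1=E4 -> P8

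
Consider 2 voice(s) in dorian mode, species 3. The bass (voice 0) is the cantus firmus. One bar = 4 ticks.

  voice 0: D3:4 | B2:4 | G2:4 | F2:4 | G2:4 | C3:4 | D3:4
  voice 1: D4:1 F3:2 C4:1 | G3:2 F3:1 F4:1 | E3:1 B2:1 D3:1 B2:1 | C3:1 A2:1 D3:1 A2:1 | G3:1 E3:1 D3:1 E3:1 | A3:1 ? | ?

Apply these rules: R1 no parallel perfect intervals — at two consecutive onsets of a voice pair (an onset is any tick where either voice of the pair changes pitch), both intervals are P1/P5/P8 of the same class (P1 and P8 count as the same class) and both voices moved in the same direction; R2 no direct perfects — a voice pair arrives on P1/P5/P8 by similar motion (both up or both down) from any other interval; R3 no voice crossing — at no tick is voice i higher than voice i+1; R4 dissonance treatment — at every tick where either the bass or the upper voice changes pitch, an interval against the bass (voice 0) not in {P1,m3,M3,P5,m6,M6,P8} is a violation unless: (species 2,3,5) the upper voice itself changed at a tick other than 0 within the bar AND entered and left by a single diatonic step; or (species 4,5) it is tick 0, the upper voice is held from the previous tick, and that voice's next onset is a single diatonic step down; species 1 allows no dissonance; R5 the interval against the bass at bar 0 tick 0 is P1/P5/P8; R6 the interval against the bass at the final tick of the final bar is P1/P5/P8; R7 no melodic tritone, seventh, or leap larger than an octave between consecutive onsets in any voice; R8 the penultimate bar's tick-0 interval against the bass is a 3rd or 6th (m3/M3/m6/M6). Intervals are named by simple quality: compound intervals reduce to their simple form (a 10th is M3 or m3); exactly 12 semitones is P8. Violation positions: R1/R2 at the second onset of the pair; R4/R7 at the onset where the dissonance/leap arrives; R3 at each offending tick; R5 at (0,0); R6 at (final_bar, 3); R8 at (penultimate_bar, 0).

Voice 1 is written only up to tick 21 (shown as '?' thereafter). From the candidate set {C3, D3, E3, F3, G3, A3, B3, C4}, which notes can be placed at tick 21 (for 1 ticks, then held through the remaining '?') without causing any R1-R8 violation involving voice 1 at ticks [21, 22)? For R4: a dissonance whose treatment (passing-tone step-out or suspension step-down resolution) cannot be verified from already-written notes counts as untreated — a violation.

C3: legal
D3: violates R4
E3: legal
F3: violates R4
G3: legal
A3: legal
B3: violates R4
C4: legal

{A3, C3, C4, E3, G3}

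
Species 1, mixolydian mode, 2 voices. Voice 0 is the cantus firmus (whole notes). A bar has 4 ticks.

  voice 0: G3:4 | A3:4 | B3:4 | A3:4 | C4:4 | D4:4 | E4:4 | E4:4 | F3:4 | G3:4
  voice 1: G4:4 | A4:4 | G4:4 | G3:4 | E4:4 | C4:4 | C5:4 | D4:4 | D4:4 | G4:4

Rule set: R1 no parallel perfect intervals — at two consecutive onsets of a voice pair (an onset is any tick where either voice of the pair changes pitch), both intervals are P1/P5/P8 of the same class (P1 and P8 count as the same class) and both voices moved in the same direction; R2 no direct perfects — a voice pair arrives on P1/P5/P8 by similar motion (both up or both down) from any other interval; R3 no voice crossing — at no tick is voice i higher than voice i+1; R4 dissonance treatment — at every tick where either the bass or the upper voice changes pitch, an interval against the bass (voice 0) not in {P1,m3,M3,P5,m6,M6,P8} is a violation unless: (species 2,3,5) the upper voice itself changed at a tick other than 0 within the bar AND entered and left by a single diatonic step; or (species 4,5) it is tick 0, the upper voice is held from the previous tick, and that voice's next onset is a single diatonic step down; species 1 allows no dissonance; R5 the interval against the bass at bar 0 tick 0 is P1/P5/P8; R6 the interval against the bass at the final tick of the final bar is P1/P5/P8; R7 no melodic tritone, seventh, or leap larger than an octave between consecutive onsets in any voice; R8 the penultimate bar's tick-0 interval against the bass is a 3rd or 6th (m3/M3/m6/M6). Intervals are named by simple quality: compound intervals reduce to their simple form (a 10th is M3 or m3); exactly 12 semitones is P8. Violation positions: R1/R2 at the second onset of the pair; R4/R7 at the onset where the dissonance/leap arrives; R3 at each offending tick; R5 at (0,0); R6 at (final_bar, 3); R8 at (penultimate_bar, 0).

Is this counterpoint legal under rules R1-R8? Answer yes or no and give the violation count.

No (19 violations)

bar 0: v0=G3 v1=G4 (P8)
bar 1: v0=A3 v1=A4 (P8)
bar 2: v0=B3 v1=G4 (m6)
bar 3: v0=A3 v1=G3 (M2)
bar 4: v0=C4 v1=E4 (M3)
bar 5: v0=D4 v1=C4 (M2)
bar 6: v0=E4 v1=C5 (m6)
bar 7: v0=E4 v1=D4 (M2)
bar 8: v0=F3 v1=D4 (M6)
bar 9: v0=G3 v1=G4 (P8)
  R1 @ bar1.0: G3/G4 P8 -> A3/A4 P8 similar
  R3 @ bar3.0: A3 above G3
  R4 @ bar3.0: A3/G3 M2 untreated
  R3 @ bar3.1: A3 above G3
  R3 @ bar3.2: A3 above G3
  R3 @ bar3.3: A3 above G3
  R3 @ bar5.0: D4 above C4
  R4 @ bar5.0: D4/C4 M2 untreated
  R3 @ bar5.1: D4 above C4
  R3 @ bar5.2: D4 above C4
  R3 @ bar5.3: D4 above C4
  R3 @ bar7.0: E4 above D4
  R4 @ bar7.0: E4/D4 M2 untreated
  R7 @ bar7.0: C5->D4 leap 10st
  R3 @ bar7.1: E4 above D4
  R3 @ bar7.2: E4 above D4
  R3 @ bar7.3: E4 above D4
  R7 @ bar8.0: E4->F3 leap 11st
  R2 @ bar9.0: F3/D4 M6 -> G3/G4 P8 similar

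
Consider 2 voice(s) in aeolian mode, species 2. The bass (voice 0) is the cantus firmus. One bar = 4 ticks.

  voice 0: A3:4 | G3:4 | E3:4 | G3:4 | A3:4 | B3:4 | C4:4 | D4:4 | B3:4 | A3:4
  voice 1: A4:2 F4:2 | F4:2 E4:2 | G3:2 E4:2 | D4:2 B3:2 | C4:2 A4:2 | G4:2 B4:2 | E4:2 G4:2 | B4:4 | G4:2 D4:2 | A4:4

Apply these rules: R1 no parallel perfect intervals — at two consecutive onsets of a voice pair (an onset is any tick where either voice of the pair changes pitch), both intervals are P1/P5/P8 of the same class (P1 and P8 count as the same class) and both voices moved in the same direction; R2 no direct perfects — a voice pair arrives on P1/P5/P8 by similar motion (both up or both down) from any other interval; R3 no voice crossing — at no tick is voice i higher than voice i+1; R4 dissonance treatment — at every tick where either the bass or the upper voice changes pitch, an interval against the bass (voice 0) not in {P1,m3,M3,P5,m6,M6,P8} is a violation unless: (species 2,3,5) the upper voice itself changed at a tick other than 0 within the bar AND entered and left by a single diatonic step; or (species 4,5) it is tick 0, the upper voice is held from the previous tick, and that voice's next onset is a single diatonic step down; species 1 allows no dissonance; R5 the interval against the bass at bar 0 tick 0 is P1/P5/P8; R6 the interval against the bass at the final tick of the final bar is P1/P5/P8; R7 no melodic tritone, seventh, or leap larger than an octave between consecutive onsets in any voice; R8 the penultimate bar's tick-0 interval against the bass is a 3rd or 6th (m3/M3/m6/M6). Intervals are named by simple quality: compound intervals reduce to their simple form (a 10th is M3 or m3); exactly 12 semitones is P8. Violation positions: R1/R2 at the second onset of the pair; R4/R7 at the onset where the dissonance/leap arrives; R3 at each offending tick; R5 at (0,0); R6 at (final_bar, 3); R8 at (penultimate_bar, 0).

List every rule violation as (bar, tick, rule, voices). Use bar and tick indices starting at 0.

(1, 0, R4, (0, 1))

bar 0: v0=A3 v1=A4 downbeat P8
bar 1: v0=G3 v1=F4 downbeat m7
bar 2: v0=E3 v1=G3 downbeat m3
bar 3: v0=G3 v1=D4 downbeat P5
bar 4: v0=A3 v1=C4 downbeat m3
bar 5: v0=B3 v1=G4 downbeat m6
bar 6: v0=C4 v1=E4 downbeat M3
bar 7: v0=D4 v1=B4 downbeat M6
bar 8: v0=B3 v1=G4 downbeat m6
bar 9: v0=A3 v1=A4 downbeat P8
  -> R4 @ bar 1 tick 0 v(0, 1): G3/F4 m7 untreated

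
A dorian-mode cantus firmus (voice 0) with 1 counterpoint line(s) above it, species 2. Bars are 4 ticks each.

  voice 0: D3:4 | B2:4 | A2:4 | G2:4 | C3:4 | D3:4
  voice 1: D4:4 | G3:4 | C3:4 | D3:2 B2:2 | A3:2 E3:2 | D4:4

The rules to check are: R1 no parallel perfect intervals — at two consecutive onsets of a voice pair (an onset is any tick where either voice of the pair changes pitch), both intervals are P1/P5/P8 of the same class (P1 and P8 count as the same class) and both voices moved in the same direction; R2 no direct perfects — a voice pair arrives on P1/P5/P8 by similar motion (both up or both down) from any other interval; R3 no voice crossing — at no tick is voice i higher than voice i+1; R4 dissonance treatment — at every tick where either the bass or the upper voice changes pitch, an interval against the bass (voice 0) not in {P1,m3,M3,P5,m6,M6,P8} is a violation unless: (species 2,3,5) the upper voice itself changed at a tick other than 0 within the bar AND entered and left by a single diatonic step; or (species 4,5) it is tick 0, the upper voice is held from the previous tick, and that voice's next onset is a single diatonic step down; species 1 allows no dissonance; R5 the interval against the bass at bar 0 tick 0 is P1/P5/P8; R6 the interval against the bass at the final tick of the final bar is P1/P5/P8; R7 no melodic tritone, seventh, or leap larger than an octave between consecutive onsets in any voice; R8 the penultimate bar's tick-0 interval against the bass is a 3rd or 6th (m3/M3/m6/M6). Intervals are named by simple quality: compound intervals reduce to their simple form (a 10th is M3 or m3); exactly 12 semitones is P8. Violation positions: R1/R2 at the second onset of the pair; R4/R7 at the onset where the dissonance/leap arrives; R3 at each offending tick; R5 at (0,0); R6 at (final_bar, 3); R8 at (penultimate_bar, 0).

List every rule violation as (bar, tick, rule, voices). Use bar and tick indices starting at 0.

(4, 0, R7, (1,))
(5, 0, R2, (0, 1))
(5, 0, R7, (1,))

bar 0: v0=D3 v1=D4 downbeat P8
bar 1: v0=B2 v1=G3 downbeat m6
bar 2: v0=A2 v1=C3 downbeat m3
bar 3: v0=G2 v1=D3 downbeat P5
bar 4: v0=C3 v1=A3 downbeat M6
bar 5: v0=D3 v1=D4 downbeat P8
  -> R7 @ bar 4 tick 0 v(1,): B2->A3 leap 10st
  -> R2 @ bar 5 tick 0 v(0, 1): C3/E3 M3 -> D3/D4 P8 similar
  -> R7 @ bar 5 tick 0 v(1,): E3->D4 leap 10st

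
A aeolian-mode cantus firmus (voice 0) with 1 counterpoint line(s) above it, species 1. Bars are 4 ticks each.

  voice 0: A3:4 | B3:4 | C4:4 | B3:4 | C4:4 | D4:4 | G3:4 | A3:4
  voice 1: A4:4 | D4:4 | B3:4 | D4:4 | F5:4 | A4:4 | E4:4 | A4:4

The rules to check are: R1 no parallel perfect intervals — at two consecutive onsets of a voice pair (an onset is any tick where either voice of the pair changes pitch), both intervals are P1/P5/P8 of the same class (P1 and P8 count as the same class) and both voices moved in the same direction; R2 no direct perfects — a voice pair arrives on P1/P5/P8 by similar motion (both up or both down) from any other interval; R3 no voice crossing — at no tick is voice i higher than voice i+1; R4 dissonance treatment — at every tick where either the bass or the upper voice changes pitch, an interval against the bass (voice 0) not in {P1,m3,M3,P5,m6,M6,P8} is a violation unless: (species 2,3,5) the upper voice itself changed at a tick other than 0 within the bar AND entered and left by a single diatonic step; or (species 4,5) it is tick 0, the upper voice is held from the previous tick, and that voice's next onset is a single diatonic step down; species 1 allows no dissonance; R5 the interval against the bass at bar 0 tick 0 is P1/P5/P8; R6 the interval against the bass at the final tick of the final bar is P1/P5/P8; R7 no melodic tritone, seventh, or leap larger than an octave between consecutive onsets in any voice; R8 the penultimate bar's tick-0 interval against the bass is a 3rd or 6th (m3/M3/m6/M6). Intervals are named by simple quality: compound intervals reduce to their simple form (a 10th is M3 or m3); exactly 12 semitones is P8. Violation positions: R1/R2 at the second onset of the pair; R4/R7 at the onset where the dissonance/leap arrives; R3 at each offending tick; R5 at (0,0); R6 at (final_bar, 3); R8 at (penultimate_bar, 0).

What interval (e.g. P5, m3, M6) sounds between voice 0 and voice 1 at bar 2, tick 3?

voice 0=C4 voice 1=B3 -> m2

m2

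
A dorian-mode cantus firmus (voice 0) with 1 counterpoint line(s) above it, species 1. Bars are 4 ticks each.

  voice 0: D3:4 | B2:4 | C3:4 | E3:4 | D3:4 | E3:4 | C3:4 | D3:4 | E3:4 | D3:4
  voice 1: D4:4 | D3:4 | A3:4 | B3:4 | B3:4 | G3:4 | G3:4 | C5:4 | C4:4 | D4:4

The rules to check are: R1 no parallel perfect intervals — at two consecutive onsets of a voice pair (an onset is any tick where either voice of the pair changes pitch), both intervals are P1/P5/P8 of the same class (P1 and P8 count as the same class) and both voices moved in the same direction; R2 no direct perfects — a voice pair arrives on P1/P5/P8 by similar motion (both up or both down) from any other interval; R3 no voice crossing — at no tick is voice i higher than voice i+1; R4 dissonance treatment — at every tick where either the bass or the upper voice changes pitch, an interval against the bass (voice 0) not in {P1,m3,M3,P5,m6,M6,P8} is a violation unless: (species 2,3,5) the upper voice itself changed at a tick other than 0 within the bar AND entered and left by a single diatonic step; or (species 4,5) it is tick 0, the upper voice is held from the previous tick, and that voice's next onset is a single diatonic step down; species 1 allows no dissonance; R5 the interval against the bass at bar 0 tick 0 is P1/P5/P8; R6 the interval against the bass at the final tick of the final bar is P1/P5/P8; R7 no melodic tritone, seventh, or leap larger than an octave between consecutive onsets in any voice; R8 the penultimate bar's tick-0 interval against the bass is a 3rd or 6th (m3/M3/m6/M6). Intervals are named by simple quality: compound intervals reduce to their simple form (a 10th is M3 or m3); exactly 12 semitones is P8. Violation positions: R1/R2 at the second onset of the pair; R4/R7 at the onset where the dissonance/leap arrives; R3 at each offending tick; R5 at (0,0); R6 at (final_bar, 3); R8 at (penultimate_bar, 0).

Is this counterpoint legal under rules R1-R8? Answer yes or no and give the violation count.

bar 0: v0=D3 v1=D4 (P8)
bar 1: v0=B2 v1=D3 (m3)
bar 2: v0=C3 v1=A3 (M6)
bar 3: v0=E3 v1=B3 (P5)
bar 4: v0=D3 v1=B3 (M6)
bar 5: v0=E3 v1=G3 (m3)
bar 6: v0=C3 v1=G3 (P5)
bar 7: v0=D3 v1=C5 (m7)
bar 8: v0=E3 v1=C4 (m6)
bar 9: v0=D3 v1=D4 (P8)
  R2 @ bar3.0: C3/A3 M6 -> E3/B3 P5 similar
  R4 @ bar7.0: D3/C5 m7 untreated
  R7 @ bar7.0: G3->C5 leap 17st

No (3 violations)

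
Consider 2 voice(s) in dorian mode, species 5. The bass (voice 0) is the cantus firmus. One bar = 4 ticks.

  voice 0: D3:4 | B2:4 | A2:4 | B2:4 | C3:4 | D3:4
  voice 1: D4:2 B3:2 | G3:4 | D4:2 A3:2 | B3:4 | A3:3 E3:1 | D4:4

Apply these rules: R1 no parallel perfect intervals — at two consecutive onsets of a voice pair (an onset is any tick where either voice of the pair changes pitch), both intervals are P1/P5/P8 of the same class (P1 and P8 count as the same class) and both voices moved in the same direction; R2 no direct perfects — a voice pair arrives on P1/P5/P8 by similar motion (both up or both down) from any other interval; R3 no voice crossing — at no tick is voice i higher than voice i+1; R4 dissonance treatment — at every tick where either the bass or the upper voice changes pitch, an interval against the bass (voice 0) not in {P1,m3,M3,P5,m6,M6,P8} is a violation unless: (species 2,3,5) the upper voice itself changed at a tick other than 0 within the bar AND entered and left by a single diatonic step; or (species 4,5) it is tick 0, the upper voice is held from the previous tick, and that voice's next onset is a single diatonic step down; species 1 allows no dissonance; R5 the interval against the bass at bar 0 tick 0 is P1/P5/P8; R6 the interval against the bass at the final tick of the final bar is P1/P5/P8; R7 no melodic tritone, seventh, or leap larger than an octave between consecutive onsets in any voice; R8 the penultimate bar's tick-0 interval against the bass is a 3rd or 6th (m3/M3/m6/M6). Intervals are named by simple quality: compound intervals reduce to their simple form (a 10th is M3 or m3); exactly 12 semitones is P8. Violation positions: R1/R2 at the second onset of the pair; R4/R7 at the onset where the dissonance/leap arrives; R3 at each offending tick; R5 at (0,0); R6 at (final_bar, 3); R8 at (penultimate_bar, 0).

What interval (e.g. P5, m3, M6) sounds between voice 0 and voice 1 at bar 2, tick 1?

voice 0=A2 voice 1=D4 -> P4

P4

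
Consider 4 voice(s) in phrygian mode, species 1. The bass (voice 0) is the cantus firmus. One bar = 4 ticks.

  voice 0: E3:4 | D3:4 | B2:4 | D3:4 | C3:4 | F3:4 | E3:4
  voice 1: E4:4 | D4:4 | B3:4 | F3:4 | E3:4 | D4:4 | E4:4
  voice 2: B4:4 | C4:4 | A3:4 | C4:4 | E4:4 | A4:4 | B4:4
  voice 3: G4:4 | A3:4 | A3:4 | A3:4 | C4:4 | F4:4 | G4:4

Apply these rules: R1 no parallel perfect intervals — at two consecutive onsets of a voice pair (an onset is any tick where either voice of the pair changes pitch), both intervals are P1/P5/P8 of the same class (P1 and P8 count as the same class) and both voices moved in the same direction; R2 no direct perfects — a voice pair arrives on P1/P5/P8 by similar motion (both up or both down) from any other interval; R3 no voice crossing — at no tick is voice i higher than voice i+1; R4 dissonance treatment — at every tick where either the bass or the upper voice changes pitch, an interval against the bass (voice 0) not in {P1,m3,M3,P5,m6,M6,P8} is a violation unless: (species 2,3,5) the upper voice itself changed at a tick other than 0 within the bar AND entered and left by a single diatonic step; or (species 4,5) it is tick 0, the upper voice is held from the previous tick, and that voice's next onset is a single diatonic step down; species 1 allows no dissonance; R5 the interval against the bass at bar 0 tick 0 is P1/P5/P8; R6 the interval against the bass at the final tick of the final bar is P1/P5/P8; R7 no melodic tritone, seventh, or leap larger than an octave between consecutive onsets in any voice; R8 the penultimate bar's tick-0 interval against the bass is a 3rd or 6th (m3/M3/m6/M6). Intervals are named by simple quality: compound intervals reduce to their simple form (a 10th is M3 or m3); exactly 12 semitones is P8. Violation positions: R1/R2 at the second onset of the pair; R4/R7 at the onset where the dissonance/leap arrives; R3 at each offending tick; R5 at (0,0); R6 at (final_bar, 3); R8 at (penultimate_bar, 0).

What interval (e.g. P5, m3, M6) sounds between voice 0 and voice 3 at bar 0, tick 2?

m3

voice 0=E3 voice 3=G4 -> m3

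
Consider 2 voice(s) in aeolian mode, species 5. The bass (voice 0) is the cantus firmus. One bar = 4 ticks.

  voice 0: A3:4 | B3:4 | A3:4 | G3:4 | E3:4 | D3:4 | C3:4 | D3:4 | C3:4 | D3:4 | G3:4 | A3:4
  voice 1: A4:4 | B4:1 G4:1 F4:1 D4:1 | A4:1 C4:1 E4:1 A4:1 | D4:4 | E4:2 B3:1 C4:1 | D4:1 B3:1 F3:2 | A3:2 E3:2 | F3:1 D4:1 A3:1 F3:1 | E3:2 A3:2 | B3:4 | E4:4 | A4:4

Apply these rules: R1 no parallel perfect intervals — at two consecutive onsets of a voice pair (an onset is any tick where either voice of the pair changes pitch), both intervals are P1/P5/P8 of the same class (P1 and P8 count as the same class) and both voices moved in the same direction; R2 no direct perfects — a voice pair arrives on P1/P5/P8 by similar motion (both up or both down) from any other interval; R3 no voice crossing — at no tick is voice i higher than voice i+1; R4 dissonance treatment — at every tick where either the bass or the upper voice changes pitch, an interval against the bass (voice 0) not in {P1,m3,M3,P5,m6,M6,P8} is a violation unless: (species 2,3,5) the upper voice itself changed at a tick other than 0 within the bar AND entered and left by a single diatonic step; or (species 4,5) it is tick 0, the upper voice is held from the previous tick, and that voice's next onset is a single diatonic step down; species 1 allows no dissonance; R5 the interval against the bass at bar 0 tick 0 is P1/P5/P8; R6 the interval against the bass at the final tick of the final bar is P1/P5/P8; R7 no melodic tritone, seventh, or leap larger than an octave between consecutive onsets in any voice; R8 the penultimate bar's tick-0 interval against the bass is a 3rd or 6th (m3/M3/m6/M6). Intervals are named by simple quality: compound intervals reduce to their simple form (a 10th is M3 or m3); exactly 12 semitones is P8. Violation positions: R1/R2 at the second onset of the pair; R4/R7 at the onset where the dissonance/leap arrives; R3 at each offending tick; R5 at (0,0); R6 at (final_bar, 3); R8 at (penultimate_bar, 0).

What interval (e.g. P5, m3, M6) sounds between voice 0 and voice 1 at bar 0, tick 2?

voice 0=A3 voice 1=A4 -> P8

P8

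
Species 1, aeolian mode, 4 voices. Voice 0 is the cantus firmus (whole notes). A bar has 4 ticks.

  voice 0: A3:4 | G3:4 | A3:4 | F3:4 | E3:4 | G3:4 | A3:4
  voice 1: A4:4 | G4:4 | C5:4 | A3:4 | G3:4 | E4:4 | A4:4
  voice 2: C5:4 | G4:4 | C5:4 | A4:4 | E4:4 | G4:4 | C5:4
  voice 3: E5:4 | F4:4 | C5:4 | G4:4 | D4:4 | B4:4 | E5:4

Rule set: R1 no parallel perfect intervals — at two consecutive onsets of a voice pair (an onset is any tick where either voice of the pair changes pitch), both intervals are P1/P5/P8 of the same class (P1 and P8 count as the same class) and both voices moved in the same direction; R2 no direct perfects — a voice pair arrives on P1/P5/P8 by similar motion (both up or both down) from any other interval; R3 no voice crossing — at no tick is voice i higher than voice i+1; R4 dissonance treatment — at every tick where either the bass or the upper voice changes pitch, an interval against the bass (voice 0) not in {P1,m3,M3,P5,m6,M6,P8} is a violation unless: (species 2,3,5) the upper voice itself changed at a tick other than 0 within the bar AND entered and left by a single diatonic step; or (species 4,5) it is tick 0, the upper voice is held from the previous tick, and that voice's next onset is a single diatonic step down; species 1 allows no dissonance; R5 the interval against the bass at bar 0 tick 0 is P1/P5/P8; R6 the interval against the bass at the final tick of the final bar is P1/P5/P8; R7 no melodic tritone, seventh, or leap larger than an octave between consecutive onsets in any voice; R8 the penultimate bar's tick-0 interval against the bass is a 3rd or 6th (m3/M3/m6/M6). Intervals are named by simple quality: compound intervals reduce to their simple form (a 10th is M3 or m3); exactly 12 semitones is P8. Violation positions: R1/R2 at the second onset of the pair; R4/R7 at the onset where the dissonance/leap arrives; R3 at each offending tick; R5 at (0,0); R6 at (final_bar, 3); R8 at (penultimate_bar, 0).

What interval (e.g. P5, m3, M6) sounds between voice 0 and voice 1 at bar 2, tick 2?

m3

voice 0=A3 voice 1=C5 -> m3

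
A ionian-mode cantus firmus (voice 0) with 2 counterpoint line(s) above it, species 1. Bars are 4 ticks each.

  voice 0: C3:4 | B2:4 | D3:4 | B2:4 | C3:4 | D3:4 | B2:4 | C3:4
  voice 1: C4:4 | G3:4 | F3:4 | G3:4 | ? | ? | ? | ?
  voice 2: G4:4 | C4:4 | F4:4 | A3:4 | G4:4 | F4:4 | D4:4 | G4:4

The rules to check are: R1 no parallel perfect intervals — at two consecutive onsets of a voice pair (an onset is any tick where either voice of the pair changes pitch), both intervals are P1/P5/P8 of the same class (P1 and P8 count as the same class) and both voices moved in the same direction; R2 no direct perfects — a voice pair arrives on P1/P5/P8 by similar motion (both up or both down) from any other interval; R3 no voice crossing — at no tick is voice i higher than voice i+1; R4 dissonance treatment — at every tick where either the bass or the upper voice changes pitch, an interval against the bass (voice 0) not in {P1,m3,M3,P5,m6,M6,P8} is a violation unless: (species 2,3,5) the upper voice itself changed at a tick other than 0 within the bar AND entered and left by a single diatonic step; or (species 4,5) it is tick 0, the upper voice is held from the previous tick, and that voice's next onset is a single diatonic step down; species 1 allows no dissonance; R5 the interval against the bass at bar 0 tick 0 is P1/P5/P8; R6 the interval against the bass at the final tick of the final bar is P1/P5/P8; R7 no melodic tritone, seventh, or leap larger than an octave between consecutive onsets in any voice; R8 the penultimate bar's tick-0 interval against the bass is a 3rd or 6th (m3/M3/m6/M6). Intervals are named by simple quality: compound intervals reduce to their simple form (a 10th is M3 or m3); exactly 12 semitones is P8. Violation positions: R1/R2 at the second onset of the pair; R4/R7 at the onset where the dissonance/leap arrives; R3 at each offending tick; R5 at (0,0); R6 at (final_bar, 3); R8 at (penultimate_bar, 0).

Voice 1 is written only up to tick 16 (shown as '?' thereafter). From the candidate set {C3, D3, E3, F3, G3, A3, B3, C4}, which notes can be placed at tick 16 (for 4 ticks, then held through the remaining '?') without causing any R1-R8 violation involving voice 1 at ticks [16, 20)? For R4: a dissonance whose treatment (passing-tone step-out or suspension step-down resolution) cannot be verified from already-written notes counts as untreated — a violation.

C3: legal
D3: violates R4
E3: legal
F3: violates R4
G3: legal
A3: legal
B3: violates R4
C4: violates R2

{A3, C3, E3, G3}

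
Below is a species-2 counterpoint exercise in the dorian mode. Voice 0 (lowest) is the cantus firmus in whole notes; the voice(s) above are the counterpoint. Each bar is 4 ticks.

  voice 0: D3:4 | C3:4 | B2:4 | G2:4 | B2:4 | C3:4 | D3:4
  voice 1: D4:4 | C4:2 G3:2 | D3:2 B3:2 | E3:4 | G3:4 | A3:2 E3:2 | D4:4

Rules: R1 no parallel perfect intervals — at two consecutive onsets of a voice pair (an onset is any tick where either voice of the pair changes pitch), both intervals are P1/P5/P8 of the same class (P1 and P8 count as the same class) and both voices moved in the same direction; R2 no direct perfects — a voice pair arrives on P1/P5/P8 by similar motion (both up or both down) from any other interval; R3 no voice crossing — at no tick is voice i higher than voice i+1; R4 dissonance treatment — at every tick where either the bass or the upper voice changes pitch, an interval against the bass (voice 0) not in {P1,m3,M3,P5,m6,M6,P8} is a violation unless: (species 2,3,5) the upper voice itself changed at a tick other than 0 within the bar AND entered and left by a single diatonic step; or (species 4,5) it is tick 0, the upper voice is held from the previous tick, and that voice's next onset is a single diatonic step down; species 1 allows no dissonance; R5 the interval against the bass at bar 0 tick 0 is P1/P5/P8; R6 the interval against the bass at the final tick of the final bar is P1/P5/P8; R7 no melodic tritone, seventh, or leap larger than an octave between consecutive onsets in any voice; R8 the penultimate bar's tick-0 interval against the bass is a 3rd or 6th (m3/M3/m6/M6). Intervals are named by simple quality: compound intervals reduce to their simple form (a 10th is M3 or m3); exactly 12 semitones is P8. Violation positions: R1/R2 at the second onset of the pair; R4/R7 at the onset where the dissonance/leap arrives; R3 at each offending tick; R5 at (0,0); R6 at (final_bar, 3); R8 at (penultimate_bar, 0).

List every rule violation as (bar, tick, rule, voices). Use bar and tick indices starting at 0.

(1, 0, R1, (0, 1))
(6, 0, R2, (0, 1))
(6, 0, R7, (1,))

bar 0: v0=D3 v1=D4 downbeat P8
bar 1: v0=C3 v1=C4 downbeat P8
bar 2: v0=B2 v1=D3 downbeat m3
bar 3: v0=G2 v1=E3 downbeat M6
bar 4: v0=B2 v1=G3 downbeat m6
bar 5: v0=C3 v1=A3 downbeat M6
bar 6: v0=D3 v1=D4 downbeat P8
  -> R1 @ bar 1 tick 0 v(0, 1): D3/D4 P8 -> C3/C4 P8 similar
  -> R2 @ bar 6 tick 0 v(0, 1): C3/E3 M3 -> D3/D4 P8 similar
  -> R7 @ bar 6 tick 0 v(1,): E3->D4 leap 10st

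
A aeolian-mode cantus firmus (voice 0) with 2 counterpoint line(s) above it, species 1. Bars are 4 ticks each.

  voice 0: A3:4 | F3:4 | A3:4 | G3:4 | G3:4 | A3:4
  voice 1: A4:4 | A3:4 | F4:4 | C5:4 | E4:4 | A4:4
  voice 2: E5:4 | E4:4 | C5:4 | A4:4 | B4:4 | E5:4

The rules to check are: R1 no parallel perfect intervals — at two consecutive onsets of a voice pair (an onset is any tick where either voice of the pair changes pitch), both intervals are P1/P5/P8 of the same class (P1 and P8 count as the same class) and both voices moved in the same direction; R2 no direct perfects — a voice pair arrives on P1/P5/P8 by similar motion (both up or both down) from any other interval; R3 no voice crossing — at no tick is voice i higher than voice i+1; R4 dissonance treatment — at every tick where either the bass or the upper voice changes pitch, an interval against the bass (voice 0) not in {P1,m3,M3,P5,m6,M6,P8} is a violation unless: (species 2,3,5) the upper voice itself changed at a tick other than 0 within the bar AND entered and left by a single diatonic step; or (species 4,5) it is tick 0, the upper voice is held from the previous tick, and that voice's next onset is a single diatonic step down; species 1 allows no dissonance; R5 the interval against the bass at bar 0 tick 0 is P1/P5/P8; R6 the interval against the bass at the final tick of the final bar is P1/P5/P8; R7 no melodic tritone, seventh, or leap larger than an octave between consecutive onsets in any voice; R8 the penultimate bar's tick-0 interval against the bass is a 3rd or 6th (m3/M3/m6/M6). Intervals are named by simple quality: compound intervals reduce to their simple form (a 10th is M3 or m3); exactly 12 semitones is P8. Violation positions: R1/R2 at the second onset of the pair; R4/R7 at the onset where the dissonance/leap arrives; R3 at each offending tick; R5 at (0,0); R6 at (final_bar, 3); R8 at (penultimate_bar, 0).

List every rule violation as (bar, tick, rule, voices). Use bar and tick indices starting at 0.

bar 0: v0=A3 v1=A4 v2=E5 downbeat P5
bar 1: v0=F3 v1=A3 v2=E4 downbeat M7
bar 2: v0=A3 v1=F4 v2=C5 downbeat m3
bar 3: v0=G3 v1=C5 v2=A4 downbeat M2
bar 4: v0=G3 v1=E4 v2=B4 downbeat M3
bar 5: v0=A3 v1=A4 v2=E5 downbeat P5
  -> R1 @ bar 1 tick 0 v(1, 2): A4/E5 P5 -> A3/E4 P5 similar
  -> R4 @ bar 1 tick 0 v(0, 2): F3/E4 M7 untreated
  -> R1 @ bar 2 tick 0 v(1, 2): A3/E4 P5 -> F4/C5 P5 similar
  -> R3 @ bar 3 tick 0 v(1, 2): C5 above A4
  -> R4 @ bar 3 tick 0 v(0, 1): G3/C5 P4 untreated
  -> R4 @ bar 3 tick 0 v(0, 2): G3/A4 M2 untreated
  -> R3 @ bar 3 tick 1 v(1, 2): C5 above A4
  -> R3 @ bar 3 tick 2 v(1, 2): C5 above A4
  -> R3 @ bar 3 tick 3 v(1, 2): C5 above A4
  -> R1 @ bar 5 tick 0 v(1, 2): E4/B4 P5 -> A4/E5 P5 similar
  -> R2 @ bar 5 tick 0 v(0, 1): G3/E4 M6 -> A3/A4 P8 similar
  -> R2 @ bar 5 tick 0 v(0, 2): G3/B4 M3 -> A3/E5 P5 similar

(1, 0, R1, (1, 2))
(1, 0, R4, (0, 2))
(2, 0, R1, (1, 2))
(3, 0, R3, (1, 2))
(3, 0, R4, (0, 1))
(3, 0, R4, (0, 2))
(3, 1, R3, (1, 2))
(3, 2, R3, (1, 2))
(3, 3, R3, (1, 2))
(5, 0, R1, (1, 2))
(5, 0, R2, (0, 1))
(5, 0, R2, (0, 2))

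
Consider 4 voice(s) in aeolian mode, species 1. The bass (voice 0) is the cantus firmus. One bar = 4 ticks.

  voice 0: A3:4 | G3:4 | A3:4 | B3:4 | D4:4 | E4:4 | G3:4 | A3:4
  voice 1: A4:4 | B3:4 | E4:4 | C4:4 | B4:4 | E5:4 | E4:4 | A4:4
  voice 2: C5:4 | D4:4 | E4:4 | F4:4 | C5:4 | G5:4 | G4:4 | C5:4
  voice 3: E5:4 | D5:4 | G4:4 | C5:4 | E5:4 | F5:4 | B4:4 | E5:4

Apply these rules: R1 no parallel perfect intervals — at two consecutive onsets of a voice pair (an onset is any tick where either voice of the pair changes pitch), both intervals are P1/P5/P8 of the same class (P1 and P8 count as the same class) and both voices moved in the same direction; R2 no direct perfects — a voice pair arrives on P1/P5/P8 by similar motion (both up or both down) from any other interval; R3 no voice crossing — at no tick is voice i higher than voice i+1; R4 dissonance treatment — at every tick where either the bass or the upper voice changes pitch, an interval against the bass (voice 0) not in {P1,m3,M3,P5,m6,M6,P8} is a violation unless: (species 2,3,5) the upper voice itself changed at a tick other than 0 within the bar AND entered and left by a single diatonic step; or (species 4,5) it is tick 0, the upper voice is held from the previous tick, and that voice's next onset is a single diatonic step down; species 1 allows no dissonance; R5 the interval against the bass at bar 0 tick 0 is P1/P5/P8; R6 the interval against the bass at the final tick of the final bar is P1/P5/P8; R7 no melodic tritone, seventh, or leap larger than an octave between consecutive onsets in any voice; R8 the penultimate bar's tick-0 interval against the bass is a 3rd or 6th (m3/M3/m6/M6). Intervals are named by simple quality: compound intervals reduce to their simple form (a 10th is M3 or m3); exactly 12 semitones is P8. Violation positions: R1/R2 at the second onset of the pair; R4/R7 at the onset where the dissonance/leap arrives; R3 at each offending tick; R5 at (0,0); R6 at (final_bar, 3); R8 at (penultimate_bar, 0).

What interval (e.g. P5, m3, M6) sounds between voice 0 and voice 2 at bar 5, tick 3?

m3

voice 0=E4 voice 2=G5 -> m3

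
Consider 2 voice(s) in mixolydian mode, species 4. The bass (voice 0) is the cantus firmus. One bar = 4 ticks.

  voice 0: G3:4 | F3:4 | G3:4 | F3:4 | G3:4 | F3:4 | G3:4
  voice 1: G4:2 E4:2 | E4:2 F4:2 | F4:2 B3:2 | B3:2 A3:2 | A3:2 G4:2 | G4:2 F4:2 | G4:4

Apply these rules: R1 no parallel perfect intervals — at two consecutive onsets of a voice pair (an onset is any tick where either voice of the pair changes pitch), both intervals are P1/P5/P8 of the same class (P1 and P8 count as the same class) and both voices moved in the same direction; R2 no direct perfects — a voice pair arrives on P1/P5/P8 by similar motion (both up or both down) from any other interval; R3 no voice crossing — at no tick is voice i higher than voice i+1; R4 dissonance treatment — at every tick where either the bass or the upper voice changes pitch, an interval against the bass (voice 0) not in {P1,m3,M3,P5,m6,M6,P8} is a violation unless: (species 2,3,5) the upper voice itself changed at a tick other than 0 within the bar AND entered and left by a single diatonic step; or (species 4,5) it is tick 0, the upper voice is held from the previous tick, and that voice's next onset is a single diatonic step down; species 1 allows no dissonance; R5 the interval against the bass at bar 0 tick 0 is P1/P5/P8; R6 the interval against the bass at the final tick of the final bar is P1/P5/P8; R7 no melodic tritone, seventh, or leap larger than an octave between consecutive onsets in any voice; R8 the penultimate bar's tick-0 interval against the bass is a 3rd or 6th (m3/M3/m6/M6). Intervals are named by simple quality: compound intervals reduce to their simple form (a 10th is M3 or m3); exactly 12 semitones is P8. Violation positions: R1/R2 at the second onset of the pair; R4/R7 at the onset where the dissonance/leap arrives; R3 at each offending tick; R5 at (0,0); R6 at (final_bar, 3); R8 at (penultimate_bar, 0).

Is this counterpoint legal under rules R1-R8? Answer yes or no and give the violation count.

No (7 violations)

bar 0: v0=G3 v1=G4 (P8)
bar 1: v0=F3 v1=E4 (M7)
bar 2: v0=G3 v1=F4 (m7)
bar 3: v0=F3 v1=B3 (TT)
bar 4: v0=G3 v1=A3 (M2)
bar 5: v0=F3 v1=G4 (M2)
bar 6: v0=G3 v1=G4 (P8)
  R4 @ bar1.0: F3/E4 M7 untreated
  R4 @ bar2.0: G3/F4 m7 untreated
  R7 @ bar2.2: F4->B3 leap 6st
  R4 @ bar4.0: G3/A3 M2 untreated
  R7 @ bar4.2: A3->G4 leap 10st
  R8 @ bar5.0: penult M2 not 3rd/6th
  R1 @ bar6.0: F3/F4 P8 -> G3/G4 P8 similar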